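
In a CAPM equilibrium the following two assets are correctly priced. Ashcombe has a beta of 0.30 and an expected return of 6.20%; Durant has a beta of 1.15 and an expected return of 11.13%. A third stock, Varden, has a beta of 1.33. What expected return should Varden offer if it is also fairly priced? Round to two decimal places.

MRP (SML slope) = (11.13% − 6.20%) / (1.15 − 0.30) = 4.93% / 0.85 = 5.8000%
R_f (intercept) = 6.20% − 0.30 × 5.8000% = 4.4600%
E(R_Varden) = R_f + β × MRP = 4.4600% + 1.33 × 5.8000% = 12.17%

12.17%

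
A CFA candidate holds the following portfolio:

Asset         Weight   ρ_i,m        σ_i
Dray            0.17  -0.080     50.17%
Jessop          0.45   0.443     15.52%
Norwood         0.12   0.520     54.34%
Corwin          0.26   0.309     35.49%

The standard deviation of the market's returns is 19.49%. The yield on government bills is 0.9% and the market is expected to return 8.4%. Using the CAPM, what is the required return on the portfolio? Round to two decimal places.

4.23%

β_Dray = -0.080 × 50.17% / 19.49% = -0.2059
β_Jessop = 0.443 × 15.52% / 19.49% = 0.3528
β_Norwood = 0.520 × 54.34% / 19.49% = 1.4498
β_Corwin = 0.309 × 35.49% / 19.49% = 0.5627
β_P = Σ w_i β_i = 0.17×-0.2059 + 0.45×0.3528 + 0.12×1.4498 + 0.26×0.5627 = 0.4440
MRP = 8.4% − 0.9% = 7.50%
E(R_P) = R_f + β_P × MRP = 0.9% + 0.4440 × 7.5% = 4.23%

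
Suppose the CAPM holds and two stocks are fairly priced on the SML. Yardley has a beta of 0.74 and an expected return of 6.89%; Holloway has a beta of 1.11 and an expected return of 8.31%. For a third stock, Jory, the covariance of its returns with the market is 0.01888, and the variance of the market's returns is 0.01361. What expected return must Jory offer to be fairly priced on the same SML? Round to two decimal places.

MRP = (8.31% − 6.89%) / (1.11 − 0.74) = 3.8378%
R_f = 6.89% − 0.74 × 3.8378% = 4.0500%
β_Jory = Cov / Var(R_m) = 0.01888 / 0.01361 = 1.3872
E(R_Jory) = R_f + β × MRP = 4.0500% + 1.3872 × 3.8378% = 9.37%

9.37%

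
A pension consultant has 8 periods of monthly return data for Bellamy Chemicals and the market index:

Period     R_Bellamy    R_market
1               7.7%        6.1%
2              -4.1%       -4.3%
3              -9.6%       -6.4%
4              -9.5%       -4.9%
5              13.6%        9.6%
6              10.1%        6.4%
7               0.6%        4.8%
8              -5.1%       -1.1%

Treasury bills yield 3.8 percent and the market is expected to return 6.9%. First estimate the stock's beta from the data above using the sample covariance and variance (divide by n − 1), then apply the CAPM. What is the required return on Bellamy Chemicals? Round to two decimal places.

8.15%

Mean R_i = (7.7 − 4.1 − 9.6 − 9.5 + 13.6 + 10.1 + 0.6 − 5.1) / 8 = 0.4625%
Mean R_m = (6.1 − 4.3 − 6.4 − 4.9 + 9.6 + 6.4 + 4.8 − 1.1) / 8 = 1.2750%
Σ(R_i − R̄_i)(R_m − R̄_m) = 371.5625  ⇒  Cov = 371.5625 / 7 = 53.0804
Σ(R_m − R̄_m)² = 265.0350  ⇒  Var(R_m) = 265.0350 / 7 = 37.8621
β = Cov / Var(R_m) = 53.0804 / 37.8621 = 1.4019
MRP = 6.9% − 3.8% = 3.10%
E(R) = R_f + β × MRP = 3.8% + 1.4019 × 3.1% = 8.15%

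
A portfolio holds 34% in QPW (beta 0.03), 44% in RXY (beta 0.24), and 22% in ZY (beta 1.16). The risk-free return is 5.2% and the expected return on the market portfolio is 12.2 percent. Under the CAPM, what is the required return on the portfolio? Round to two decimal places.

β_P = Σ w_i β_i = 0.34×0.03 + 0.44×0.24 + 0.22×1.16 = 0.3710
MRP = 12.2% − 5.2% = 7.00%
E(R_P) = R_f + β_P × MRP = 5.2% + 0.3710 × 7.0% = 7.80%

7.80%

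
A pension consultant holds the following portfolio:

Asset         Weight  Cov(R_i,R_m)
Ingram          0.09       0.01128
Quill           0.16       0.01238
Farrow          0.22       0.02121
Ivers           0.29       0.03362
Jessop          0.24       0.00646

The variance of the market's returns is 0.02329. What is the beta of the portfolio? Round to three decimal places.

β_Ingram = 0.01128 / 0.02329 = 0.4843
β_Quill = 0.01238 / 0.02329 = 0.5316
β_Farrow = 0.02121 / 0.02329 = 0.9107
β_Ivers = 0.03362 / 0.02329 = 1.4435
β_Jessop = 0.00646 / 0.02329 = 0.2774
β_P = Σ w_i β_i = 0.09×0.4843 + 0.16×0.5316 + 0.22×0.9107 + 0.29×1.4435 + 0.24×0.2774 = 0.8142

0.814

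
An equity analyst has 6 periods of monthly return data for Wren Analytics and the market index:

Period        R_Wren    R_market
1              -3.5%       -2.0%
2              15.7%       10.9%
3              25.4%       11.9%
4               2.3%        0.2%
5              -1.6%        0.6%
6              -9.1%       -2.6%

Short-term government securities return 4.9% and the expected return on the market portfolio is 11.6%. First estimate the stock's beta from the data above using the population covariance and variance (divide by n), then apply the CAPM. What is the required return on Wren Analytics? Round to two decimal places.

Mean R_i = (-3.5 + 15.7 + 25.4 + 2.3 − 1.6 − 9.1) / 6 = 4.8667%
Mean R_m = (-2.0 + 10.9 + 11.9 + 0.2 + 0.6 − 2.6) / 6 = 3.1667%
Σ(R_i − R̄_i)(R_m − R̄_m) = 411.0833  ⇒  Cov = 411.0833 / 6 = 68.5139
Σ(R_m − R̄_m)² = 211.4133  ⇒  Var(R_m) = 211.4133 / 6 = 35.2356
β = Cov / Var(R_m) = 68.5139 / 35.2356 = 1.9445
MRP = 11.6% − 4.9% = 6.70%
E(R) = R_f + β × MRP = 4.9% + 1.9445 × 6.7% = 17.93%

17.93%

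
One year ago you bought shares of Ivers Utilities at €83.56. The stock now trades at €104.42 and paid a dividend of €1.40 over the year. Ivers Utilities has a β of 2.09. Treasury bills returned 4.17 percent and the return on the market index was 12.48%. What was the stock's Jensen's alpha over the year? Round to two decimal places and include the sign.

Realised HPR = (P1 + D1 − P0) / P0 = (104.42 + 1.40 − 83.56) / 83.56 = 22.26 / 83.56 = 26.6395%
MRP = 12.48% − 4.17% = 8.31%
CAPM required = R_f + β·MRP = 4.17% + 2.09 × 8.31% = 21.5379%
α = realised − required = 26.6395% − 21.5379% = +5.10%

+5.10%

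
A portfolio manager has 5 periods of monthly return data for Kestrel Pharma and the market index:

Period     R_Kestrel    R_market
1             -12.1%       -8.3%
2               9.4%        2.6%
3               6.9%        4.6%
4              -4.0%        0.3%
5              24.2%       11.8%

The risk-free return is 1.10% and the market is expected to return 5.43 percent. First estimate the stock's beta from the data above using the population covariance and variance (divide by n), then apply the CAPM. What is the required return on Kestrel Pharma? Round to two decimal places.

Mean R_i = (-12.1 + 9.4 + 6.9 − 4.0 + 24.2) / 5 = 4.8800%
Mean R_m = (-8.3 + 2.6 + 4.6 + 0.3 + 11.8) / 5 = 2.2000%
Σ(R_i − R̄_i)(R_m − R̄_m) = 387.2900  ⇒  Cov = 387.2900 / 5 = 77.4580
Σ(R_m − R̄_m)² = 211.9400  ⇒  Var(R_m) = 211.9400 / 5 = 42.3880
β = Cov / Var(R_m) = 77.4580 / 42.3880 = 1.8274
MRP = 5.43% − 1.10% = 4.33%
E(R) = R_f + β × MRP = 1.10% + 1.8274 × 4.33% = 9.01%

9.01%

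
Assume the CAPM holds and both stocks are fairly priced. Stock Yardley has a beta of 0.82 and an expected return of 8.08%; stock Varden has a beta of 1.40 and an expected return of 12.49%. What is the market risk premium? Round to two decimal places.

Both satisfy E(R) = R_f + β·MRP, so the slope of the SML is
MRP = (12.49% − 8.08%) / (1.40 − 0.82) = 4.41% / 0.58 = 7.6034%

7.60%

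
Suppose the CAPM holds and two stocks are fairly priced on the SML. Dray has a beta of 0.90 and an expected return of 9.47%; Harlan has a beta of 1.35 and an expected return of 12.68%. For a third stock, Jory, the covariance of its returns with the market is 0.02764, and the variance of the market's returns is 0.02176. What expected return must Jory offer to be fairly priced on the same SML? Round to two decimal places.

MRP = (12.68% − 9.47%) / (1.35 − 0.90) = 7.1333%
R_f = 9.47% − 0.90 × 7.1333% = 3.0500%
β_Jory = Cov / Var(R_m) = 0.02764 / 0.02176 = 1.2702
E(R_Jory) = R_f + β × MRP = 3.0500% + 1.2702 × 7.1333% = 12.11%

12.11%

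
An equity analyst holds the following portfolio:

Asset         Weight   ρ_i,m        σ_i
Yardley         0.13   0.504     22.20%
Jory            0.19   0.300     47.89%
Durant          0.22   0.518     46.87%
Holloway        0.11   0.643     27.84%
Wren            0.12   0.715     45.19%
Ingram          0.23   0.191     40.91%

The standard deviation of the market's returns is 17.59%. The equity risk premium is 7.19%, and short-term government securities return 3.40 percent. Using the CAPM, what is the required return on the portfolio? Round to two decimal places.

10.42%

β_Yardley = 0.504 × 22.20% / 17.59% = 0.6361
β_Jory = 0.300 × 47.89% / 17.59% = 0.8168
β_Durant = 0.518 × 46.87% / 17.59% = 1.3803
β_Holloway = 0.643 × 27.84% / 17.59% = 1.0177
β_Wren = 0.715 × 45.19% / 17.59% = 1.8369
β_Ingram = 0.191 × 40.91% / 17.59% = 0.4442
β_P = Σ w_i β_i = 0.13×0.6361 + 0.19×0.8168 + 0.22×1.3803 + 0.11×1.0177 + 0.12×1.8369 + 0.23×0.4442 = 0.9761
E(R_P) = R_f + β_P × MRP = 3.40% + 0.9761 × 7.19% = 10.42%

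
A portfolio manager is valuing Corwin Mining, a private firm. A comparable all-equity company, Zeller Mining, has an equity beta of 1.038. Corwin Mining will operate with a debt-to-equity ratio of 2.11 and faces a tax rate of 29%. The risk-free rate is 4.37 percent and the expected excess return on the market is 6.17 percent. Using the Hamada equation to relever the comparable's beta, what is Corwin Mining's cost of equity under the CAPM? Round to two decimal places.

20.37%

β_L = β_U × [1 + (1 − t)(D/E)] = 1.038 × [1 + (1 − 0.29) × 2.11]
    = 1.038 × [1 + 0.71 × 2.11] = 1.038 × 2.4981 = 2.5930
E(R) = R_f + β_L × MRP = 4.37% + 2.5930 × 6.17% = 20.37%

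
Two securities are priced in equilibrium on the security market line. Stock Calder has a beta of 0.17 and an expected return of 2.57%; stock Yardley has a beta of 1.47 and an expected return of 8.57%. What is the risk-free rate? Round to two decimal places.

Both satisfy E(R) = R_f + β·MRP, so the slope of the SML is
MRP = (8.57% − 2.57%) / (1.47 − 0.17) = 6.00% / 1.30 = 4.6154%
R_f = E(R_Calder) − β_Calder·MRP = 2.57% − 0.17 × 4.6154% = 1.7854%

1.79%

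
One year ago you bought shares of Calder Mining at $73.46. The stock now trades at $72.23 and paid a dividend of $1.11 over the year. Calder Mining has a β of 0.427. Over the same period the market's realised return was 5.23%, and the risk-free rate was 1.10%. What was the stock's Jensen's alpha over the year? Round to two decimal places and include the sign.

-3.03%

Realised HPR = (P1 + D1 − P0) / P0 = (72.23 + 1.11 − 73.46) / 73.46 = -0.12 / 73.46 = -0.1634%
MRP = 5.23% − 1.10% = 4.13%
CAPM required = R_f + β·MRP = 1.10% + 0.427 × 4.13% = 2.86351%
α = realised − required = -0.1634% − 2.86351% = -3.03%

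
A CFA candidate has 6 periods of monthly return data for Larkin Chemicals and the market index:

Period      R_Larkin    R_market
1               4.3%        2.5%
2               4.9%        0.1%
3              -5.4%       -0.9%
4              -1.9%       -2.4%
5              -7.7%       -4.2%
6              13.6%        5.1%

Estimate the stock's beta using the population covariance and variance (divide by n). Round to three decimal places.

Mean R_i = (4.3 + 4.9 − 5.4 − 1.9 − 7.7 + 13.6) / 6 = 1.3000%
Mean R_m = (2.5 + 0.1 − 0.9 − 2.4 − 4.2 + 5.1) / 6 = 0.0333%
Σ(R_i − R̄_i)(R_m − R̄_m) = 122.1000  ⇒  Cov = 122.1000 / 6 = 20.3500
Σ(R_m − R̄_m)² = 56.4733  ⇒  Var(R_m) = 56.4733 / 6 = 9.4122
β = Cov / Var(R_m) = 20.3500 / 9.4122 = 2.1621

2.162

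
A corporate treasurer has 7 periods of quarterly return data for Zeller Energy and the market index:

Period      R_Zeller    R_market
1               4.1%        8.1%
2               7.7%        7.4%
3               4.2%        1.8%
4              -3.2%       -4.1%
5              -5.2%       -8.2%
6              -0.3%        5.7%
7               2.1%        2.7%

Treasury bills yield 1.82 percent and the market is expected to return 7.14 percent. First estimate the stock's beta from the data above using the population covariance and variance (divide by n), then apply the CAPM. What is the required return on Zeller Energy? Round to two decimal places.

Mean R_i = (4.1 + 7.7 + 4.2 − 3.2 − 5.2 − 0.3 + 2.1) / 7 = 1.3429%
Mean R_m = (8.1 + 7.4 + 1.8 − 4.1 − 8.2 + 5.7 + 2.7) / 7 = 1.9143%
Σ(R_i − R̄_i)(R_m − R̄_m) = 139.4757  ⇒  Cov = 139.4757 / 7 = 19.9251
Σ(R_m − R̄_m)² = 221.7886  ⇒  Var(R_m) = 221.7886 / 7 = 31.6841
β = Cov / Var(R_m) = 19.9251 / 31.6841 = 0.6289
MRP = 7.14% − 1.82% = 5.32%
E(R) = R_f + β × MRP = 1.82% + 0.6289 × 5.32% = 5.17%

5.17%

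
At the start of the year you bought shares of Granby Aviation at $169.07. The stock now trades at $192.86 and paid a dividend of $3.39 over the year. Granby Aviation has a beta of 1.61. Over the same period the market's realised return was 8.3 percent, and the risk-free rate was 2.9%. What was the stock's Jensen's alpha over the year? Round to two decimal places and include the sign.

+4.48%

Realised HPR = (P1 + D1 − P0) / P0 = (192.86 + 3.39 − 169.07) / 169.07 = 27.18 / 169.07 = 16.0762%
MRP = 8.3% − 2.9% = 5.40%
CAPM required = R_f + β·MRP = 2.9% + 1.61 × 5.4% = 11.5940%
α = realised − required = 16.0762% − 11.5940% = +4.48%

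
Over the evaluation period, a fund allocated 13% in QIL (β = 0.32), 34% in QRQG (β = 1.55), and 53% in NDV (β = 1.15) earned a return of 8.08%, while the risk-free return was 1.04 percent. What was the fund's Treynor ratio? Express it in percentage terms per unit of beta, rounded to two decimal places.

β_P = 0.13×0.32 + 0.34×1.55 + 0.53×1.15 = 1.1781
Treynor = (R_P − R_f) / β_P = (8.08% − 1.04%) / 1.1781 = 7.04% / 1.1781 = 5.98%

5.98%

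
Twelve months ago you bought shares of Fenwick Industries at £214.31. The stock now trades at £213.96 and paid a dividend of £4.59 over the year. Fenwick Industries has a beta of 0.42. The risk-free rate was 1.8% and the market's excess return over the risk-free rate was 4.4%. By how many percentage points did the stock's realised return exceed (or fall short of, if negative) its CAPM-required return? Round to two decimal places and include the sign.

-1.67%

Realised HPR = (P1 + D1 − P0) / P0 = (213.96 + 4.59 − 214.31) / 214.31 = 4.24 / 214.31 = 1.9784%
CAPM required = R_f + β·MRP = 1.8% + 0.42 × 4.4% = 3.6480%
α = realised − required = 1.9784% − 3.6480% = -1.67%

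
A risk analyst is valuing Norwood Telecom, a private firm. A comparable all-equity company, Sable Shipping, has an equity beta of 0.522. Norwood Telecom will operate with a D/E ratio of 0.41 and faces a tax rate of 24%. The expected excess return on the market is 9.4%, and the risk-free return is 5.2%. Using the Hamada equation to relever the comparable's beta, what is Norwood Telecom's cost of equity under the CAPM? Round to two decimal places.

β_L = β_U × [1 + (1 − t)(D/E)] = 0.522 × [1 + (1 − 0.24) × 0.41]
    = 0.522 × [1 + 0.76 × 0.41] = 0.522 × 1.3116 = 0.6847
E(R) = R_f + β_L × MRP = 5.2% + 0.6847 × 9.4% = 11.64%

11.64%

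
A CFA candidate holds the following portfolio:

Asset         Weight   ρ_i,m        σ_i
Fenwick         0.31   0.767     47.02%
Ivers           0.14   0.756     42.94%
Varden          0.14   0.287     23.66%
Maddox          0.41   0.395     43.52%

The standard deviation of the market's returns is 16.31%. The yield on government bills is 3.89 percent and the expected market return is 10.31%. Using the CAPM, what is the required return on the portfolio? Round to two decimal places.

13.23%

β_Fenwick = 0.767 × 47.02% / 16.31% = 2.2112
β_Ivers = 0.756 × 42.94% / 16.31% = 1.9904
β_Varden = 0.287 × 23.66% / 16.31% = 0.4163
β_Maddox = 0.395 × 43.52% / 16.31% = 1.0540
β_P = Σ w_i β_i = 0.31×2.2112 + 0.14×1.9904 + 0.14×0.4163 + 0.41×1.0540 = 1.4546
MRP = 10.31% − 3.89% = 6.42%
E(R_P) = R_f + β_P × MRP = 3.89% + 1.4546 × 6.42% = 13.23%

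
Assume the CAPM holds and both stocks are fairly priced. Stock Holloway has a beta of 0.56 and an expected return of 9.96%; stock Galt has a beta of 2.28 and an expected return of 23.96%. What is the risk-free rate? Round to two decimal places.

5.40%

Both satisfy E(R) = R_f + β·MRP, so the slope of the SML is
MRP = (23.96% − 9.96%) / (2.28 − 0.56) = 14.00% / 1.72 = 8.1395%
R_f = E(R_Holloway) − β_Holloway·MRP = 9.96% − 0.56 × 8.1395% = 5.4019%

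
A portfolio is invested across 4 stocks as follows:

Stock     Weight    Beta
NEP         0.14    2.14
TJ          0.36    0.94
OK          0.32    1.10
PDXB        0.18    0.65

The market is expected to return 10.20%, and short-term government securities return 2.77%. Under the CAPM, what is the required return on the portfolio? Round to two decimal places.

11.00%

β_P = Σ w_i β_i = 0.14×2.14 + 0.36×0.94 + 0.32×1.10 + 0.18×0.65 = 1.1070
MRP = 10.20% − 2.77% = 7.43%
E(R_P) = R_f + β_P × MRP = 2.77% + 1.1070 × 7.43% = 11.00%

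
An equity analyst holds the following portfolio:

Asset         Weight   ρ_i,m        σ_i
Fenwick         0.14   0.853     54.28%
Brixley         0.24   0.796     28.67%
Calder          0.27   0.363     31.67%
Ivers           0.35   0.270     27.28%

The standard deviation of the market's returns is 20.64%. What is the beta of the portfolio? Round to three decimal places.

β_Fenwick = 0.853 × 54.28% / 20.64% = 2.2433
β_Brixley = 0.796 × 28.67% / 20.64% = 1.1057
β_Calder = 0.363 × 31.67% / 20.64% = 0.5570
β_Ivers = 0.270 × 27.28% / 20.64% = 0.3569
β_P = Σ w_i β_i = 0.14×2.2433 + 0.24×1.1057 + 0.27×0.5570 + 0.35×0.3569 = 0.8547

0.855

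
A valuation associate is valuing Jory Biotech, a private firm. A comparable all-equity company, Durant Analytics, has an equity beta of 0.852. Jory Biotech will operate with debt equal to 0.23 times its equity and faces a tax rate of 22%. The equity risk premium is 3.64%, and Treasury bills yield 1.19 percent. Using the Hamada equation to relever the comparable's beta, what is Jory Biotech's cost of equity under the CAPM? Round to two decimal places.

β_L = β_U × [1 + (1 − t)(D/E)] = 0.852 × [1 + (1 − 0.22) × 0.23]
    = 0.852 × [1 + 0.78 × 0.23] = 0.852 × 1.1794 = 1.0048
E(R) = R_f + β_L × MRP = 1.19% + 1.0048 × 3.64% = 4.85%

4.85%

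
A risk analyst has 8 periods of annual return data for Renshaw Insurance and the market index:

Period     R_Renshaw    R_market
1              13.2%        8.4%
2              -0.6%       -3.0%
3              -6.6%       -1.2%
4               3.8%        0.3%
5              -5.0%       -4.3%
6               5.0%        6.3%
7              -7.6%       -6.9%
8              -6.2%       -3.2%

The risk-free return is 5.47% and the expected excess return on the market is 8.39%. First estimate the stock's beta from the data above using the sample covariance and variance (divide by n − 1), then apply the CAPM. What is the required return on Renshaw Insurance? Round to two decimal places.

Mean R_i = (13.2 − 0.6 − 6.6 + 3.8 − 5.0 + 5.0 − 7.6 − 6.2) / 8 = -0.5000%
Mean R_m = (8.4 − 3.0 − 1.2 + 0.3 − 4.3 + 6.3 − 6.9 − 3.2) / 8 = -0.4500%
Σ(R_i − R̄_i)(R_m − R̄_m) = 245.2200  ⇒  Cov = 245.2200 / 7 = 35.0314
Σ(R_m − R̄_m)² = 195.5000  ⇒  Var(R_m) = 195.5000 / 7 = 27.9286
β = Cov / Var(R_m) = 35.0314 / 27.9286 = 1.2543
E(R) = R_f + β × MRP = 5.47% + 1.2543 × 8.39% = 15.99%

15.99%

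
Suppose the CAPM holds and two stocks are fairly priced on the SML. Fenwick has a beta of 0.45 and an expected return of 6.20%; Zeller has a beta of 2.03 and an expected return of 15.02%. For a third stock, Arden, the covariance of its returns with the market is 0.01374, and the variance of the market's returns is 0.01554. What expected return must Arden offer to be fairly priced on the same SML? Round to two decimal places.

8.62%

MRP = (15.02% − 6.20%) / (2.03 − 0.45) = 5.5823%
R_f = 6.20% − 0.45 × 5.5823% = 3.6880%
β_Arden = Cov / Var(R_m) = 0.01374 / 0.01554 = 0.8842
E(R_Arden) = R_f + β × MRP = 3.6880% + 0.8842 × 5.5823% = 8.62%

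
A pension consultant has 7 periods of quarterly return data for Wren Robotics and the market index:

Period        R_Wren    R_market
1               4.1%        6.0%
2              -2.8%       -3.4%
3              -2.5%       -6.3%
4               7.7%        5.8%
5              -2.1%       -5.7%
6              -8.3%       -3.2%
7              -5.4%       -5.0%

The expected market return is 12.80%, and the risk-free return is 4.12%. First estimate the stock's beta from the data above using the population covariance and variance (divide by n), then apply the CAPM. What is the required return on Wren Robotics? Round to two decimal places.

Mean R_i = (4.1 − 2.8 − 2.5 + 7.7 − 2.1 − 8.3 − 5.4) / 7 = -1.3286%
Mean R_m = (6.0 − 3.4 − 6.3 + 5.8 − 5.7 − 3.2 − 5.0) / 7 = -1.6857%
Σ(R_i − R̄_i)(R_m − R̄_m) = 144.3829  ⇒  Cov = 144.3829 / 7 = 20.6261
Σ(R_m − R̄_m)² = 168.7286  ⇒  Var(R_m) = 168.7286 / 7 = 24.1041
β = Cov / Var(R_m) = 20.6261 / 24.1041 = 0.8557
MRP = 12.80% − 4.12% = 8.68%
E(R) = R_f + β × MRP = 4.12% + 0.8557 × 8.68% = 11.55%

11.55%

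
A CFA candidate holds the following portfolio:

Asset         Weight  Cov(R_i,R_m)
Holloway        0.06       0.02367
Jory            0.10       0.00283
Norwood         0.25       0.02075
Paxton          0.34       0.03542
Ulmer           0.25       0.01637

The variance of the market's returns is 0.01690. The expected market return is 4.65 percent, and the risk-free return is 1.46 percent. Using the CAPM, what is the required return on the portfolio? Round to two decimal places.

5.81%

β_Holloway = 0.02367 / 0.01690 = 1.4006
β_Jory = 0.00283 / 0.01690 = 0.1675
β_Norwood = 0.02075 / 0.01690 = 1.2278
β_Paxton = 0.03542 / 0.01690 = 2.0959
β_Ulmer = 0.01637 / 0.01690 = 0.9686
β_P = Σ w_i β_i = 0.06×1.4006 + 0.10×0.1675 + 0.25×1.2278 + 0.34×2.0959 + 0.25×0.9686 = 1.3625
MRP = 4.65% − 1.46% = 3.19%
E(R_P) = R_f + β_P × MRP = 1.46% + 1.3625 × 3.19% = 5.81%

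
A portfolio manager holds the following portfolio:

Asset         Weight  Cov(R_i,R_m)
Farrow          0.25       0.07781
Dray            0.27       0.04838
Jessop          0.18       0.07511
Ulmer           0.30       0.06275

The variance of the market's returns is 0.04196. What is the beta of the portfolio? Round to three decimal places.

β_Farrow = 0.07781 / 0.04196 = 1.8544
β_Dray = 0.04838 / 0.04196 = 1.1530
β_Jessop = 0.07511 / 0.04196 = 1.7900
β_Ulmer = 0.06275 / 0.04196 = 1.4955
β_P = Σ w_i β_i = 0.25×1.8544 + 0.27×1.1530 + 0.18×1.7900 + 0.30×1.4955 = 1.5458

1.546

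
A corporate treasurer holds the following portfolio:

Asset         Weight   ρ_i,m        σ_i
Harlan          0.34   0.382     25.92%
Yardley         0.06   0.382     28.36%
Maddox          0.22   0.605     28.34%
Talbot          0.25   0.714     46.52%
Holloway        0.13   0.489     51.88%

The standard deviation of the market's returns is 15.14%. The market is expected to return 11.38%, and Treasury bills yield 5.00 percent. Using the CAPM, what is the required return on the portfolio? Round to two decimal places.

β_Harlan = 0.382 × 25.92% / 15.14% = 0.6540
β_Yardley = 0.382 × 28.36% / 15.14% = 0.7156
β_Maddox = 0.605 × 28.34% / 15.14% = 1.1325
β_Talbot = 0.714 × 46.52% / 15.14% = 2.1939
β_Holloway = 0.489 × 51.88% / 15.14% = 1.6756
β_P = Σ w_i β_i = 0.34×0.6540 + 0.06×0.7156 + 0.22×1.1325 + 0.25×2.1939 + 0.13×1.6756 = 1.2807
MRP = 11.38% − 5.00% = 6.38%
E(R_P) = R_f + β_P × MRP = 5.00% + 1.2807 × 6.38% = 13.17%

13.17%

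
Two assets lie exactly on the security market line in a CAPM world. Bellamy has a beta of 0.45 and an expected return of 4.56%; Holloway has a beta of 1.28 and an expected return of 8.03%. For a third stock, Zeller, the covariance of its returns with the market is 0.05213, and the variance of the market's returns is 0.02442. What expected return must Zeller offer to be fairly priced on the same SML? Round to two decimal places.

11.60%

MRP = (8.03% − 4.56%) / (1.28 − 0.45) = 4.1807%
R_f = 4.56% − 0.45 × 4.1807% = 2.6787%
β_Zeller = Cov / Var(R_m) = 0.05213 / 0.02442 = 2.1347
E(R_Zeller) = R_f + β × MRP = 2.6787% + 2.1347 × 4.1807% = 11.60%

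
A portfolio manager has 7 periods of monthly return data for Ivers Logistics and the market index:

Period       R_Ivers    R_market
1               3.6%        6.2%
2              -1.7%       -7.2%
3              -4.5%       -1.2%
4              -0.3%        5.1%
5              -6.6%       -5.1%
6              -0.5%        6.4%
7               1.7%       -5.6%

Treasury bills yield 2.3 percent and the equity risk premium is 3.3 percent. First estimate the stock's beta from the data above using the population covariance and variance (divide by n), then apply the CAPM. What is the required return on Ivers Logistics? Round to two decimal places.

Mean R_i = (3.6 − 1.7 − 4.5 − 0.3 − 6.6 − 0.5 + 1.7) / 7 = -1.1857%
Mean R_m = (6.2 − 7.2 − 1.2 + 5.1 − 5.1 + 6.4 − 5.6) / 7 = -0.2000%
Σ(R_i − R̄_i)(R_m − R̄_m) = 57.7100  ⇒  Cov = 57.7100 / 7 = 8.2443
Σ(R_m − R̄_m)² = 215.7800  ⇒  Var(R_m) = 215.7800 / 7 = 30.8257
β = Cov / Var(R_m) = 8.2443 / 30.8257 = 0.2674
E(R) = R_f + β × MRP = 2.3% + 0.2674 × 3.3% = 3.18%

3.18%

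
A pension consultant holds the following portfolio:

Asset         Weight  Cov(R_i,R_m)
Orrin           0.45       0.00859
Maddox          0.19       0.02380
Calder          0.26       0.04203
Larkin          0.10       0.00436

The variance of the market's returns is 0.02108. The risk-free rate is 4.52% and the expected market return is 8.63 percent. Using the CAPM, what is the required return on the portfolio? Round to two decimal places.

β_Orrin = 0.00859 / 0.02108 = 0.4075
β_Maddox = 0.02380 / 0.02108 = 1.1290
β_Calder = 0.04203 / 0.02108 = 1.9938
β_Larkin = 0.00436 / 0.02108 = 0.2068
β_P = Σ w_i β_i = 0.45×0.4075 + 0.19×1.1290 + 0.26×1.9938 + 0.10×0.2068 = 0.9370
MRP = 8.63% − 4.52% = 4.11%
E(R_P) = R_f + β_P × MRP = 4.52% + 0.9370 × 4.11% = 8.37%

8.37%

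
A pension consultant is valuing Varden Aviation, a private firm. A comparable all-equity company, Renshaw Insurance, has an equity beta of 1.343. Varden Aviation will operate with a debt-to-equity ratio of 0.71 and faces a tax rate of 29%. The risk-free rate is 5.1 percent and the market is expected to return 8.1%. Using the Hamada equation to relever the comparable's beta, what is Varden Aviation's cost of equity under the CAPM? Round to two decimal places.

β_L = β_U × [1 + (1 − t)(D/E)] = 1.343 × [1 + (1 − 0.29) × 0.71]
    = 1.343 × [1 + 0.71 × 0.71] = 1.343 × 1.5041 = 2.0200
MRP = 8.1% − 5.1% = 3.00%
E(R) = R_f + β_L × MRP = 5.1% + 2.0200 × 3.0% = 11.16%

11.16%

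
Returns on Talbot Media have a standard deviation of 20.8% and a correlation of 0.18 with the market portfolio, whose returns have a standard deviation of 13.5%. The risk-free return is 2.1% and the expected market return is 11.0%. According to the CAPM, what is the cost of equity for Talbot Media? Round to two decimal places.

β = ρ × σ_i / σ_m = 0.18 × 20.8% / 13.5% = 0.2773
MRP = 11.0% − 2.1% = 8.90%
E(R) = 2.1% + 0.2773 × 8.9% = 4.57%

4.57%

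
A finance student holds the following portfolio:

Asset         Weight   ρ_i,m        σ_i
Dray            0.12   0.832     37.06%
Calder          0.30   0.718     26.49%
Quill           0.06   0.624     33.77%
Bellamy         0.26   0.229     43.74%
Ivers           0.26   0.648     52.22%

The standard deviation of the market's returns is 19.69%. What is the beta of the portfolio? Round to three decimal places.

1.121

β_Dray = 0.832 × 37.06% / 19.69% = 1.5660
β_Calder = 0.718 × 26.49% / 19.69% = 0.9660
β_Quill = 0.624 × 33.77% / 19.69% = 1.0702
β_Bellamy = 0.229 × 43.74% / 19.69% = 0.5087
β_Ivers = 0.648 × 52.22% / 19.69% = 1.7186
β_P = Σ w_i β_i = 0.12×1.5660 + 0.30×0.9660 + 0.06×1.0702 + 0.26×0.5087 + 0.26×1.7186 = 1.1210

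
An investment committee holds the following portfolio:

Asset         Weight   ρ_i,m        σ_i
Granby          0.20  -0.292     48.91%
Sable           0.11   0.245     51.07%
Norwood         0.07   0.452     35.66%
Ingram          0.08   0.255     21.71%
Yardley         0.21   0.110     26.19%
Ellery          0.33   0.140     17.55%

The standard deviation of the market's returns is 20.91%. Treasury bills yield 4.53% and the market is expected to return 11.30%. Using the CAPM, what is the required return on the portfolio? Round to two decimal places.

β_Granby = -0.292 × 48.91% / 20.91% = -0.6830
β_Sable = 0.245 × 51.07% / 20.91% = 0.5984
β_Norwood = 0.452 × 35.66% / 20.91% = 0.7708
β_Ingram = 0.255 × 21.71% / 20.91% = 0.2648
β_Yardley = 0.110 × 26.19% / 20.91% = 0.1378
β_Ellery = 0.140 × 17.55% / 20.91% = 0.1175
β_P = Σ w_i β_i = 0.20×-0.6830 + 0.11×0.5984 + 0.07×0.7708 + 0.08×0.2648 + 0.21×0.1378 + 0.33×0.1175 = 0.0721
MRP = 11.30% − 4.53% = 6.77%
E(R_P) = R_f + β_P × MRP = 4.53% + 0.0721 × 6.77% = 5.02%

5.02%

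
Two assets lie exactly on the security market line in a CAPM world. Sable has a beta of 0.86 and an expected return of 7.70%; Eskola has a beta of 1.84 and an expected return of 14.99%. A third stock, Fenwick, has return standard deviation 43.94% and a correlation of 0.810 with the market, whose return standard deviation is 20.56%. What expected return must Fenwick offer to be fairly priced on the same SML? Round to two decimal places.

14.18%

MRP = (14.99% − 7.70%) / (1.84 − 0.86) = 7.4388%
R_f = 7.70% − 0.86 × 7.4388% = 1.3026%
β_Fenwick = ρ·σ_i/σ_m = 0.810 × 43.94 / 20.56 = 1.7311
E(R_Fenwick) = R_f + β × MRP = 1.3026% + 1.7311 × 7.4388% = 14.18%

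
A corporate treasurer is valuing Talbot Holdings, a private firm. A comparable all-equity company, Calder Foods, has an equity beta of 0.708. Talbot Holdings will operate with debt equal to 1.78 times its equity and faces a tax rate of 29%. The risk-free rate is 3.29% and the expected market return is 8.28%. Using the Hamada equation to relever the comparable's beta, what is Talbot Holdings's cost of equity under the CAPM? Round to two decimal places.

11.29%

β_L = β_U × [1 + (1 − t)(D/E)] = 0.708 × [1 + (1 − 0.29) × 1.78]
    = 0.708 × [1 + 0.71 × 1.78] = 0.708 × 2.2638 = 1.6028
MRP = 8.28% − 3.29% = 4.99%
E(R) = R_f + β_L × MRP = 3.29% + 1.6028 × 4.99% = 11.29%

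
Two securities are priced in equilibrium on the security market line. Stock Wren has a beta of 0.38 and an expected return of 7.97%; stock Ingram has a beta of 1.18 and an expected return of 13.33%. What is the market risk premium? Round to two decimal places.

6.70%

Both satisfy E(R) = R_f + β·MRP, so the slope of the SML is
MRP = (13.33% − 7.97%) / (1.18 − 0.38) = 5.36% / 0.80 = 6.7000%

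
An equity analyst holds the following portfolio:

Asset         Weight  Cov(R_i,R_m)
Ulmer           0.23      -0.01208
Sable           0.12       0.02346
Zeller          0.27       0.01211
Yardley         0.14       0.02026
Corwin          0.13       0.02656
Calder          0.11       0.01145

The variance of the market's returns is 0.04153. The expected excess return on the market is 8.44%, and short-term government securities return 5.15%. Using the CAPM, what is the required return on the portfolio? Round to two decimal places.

7.36%

β_Ulmer = -0.01208 / 0.04153 = -0.2909
β_Sable = 0.02346 / 0.04153 = 0.5649
β_Zeller = 0.01211 / 0.04153 = 0.2916
β_Yardley = 0.02026 / 0.04153 = 0.4878
β_Corwin = 0.02656 / 0.04153 = 0.6395
β_Calder = 0.01145 / 0.04153 = 0.2757
β_P = Σ w_i β_i = 0.23×-0.2909 + 0.12×0.5649 + 0.27×0.2916 + 0.14×0.4878 + 0.13×0.6395 + 0.11×0.2757 = 0.2614
E(R_P) = R_f + β_P × MRP = 5.15% + 0.2614 × 8.44% = 7.36%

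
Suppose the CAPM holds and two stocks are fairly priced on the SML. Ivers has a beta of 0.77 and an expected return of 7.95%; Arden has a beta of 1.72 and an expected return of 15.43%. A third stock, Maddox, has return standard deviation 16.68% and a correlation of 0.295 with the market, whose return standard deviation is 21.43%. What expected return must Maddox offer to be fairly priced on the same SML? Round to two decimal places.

MRP = (15.43% − 7.95%) / (1.72 − 0.77) = 7.8737%
R_f = 7.95% − 0.77 × 7.8737% = 1.8873%
β_Maddox = ρ·σ_i/σ_m = 0.295 × 16.68 / 21.43 = 0.2296
E(R_Maddox) = R_f + β × MRP = 1.8873% + 0.2296 × 7.8737% = 3.70%

3.70%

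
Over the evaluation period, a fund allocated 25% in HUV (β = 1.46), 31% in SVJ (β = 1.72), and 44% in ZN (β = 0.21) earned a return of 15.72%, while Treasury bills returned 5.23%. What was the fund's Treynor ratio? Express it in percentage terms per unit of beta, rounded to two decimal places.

10.59%

β_P = 0.25×1.46 + 0.31×1.72 + 0.44×0.21 = 0.9906
Treynor = (R_P − R_f) / β_P = (15.72% − 5.23%) / 0.9906 = 10.49% / 0.9906 = 10.59%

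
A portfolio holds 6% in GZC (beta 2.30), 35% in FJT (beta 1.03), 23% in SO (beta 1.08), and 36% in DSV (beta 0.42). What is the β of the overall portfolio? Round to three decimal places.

β_P = Σ w_i β_i = 0.06×2.30 + 0.35×1.03 + 0.23×1.08 + 0.36×0.42 = 0.8981

0.898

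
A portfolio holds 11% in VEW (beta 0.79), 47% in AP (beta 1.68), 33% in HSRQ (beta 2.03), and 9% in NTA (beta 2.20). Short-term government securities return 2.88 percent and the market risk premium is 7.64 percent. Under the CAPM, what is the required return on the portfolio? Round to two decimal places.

16.21%

β_P = Σ w_i β_i = 0.11×0.79 + 0.47×1.68 + 0.33×2.03 + 0.09×2.20 = 1.7444
E(R_P) = R_f + β_P × MRP = 2.88% + 1.7444 × 7.64% = 16.21%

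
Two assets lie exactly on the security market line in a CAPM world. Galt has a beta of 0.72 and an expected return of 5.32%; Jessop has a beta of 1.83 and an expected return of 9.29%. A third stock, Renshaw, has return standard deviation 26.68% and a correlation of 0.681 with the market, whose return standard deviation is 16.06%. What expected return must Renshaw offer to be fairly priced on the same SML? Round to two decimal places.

MRP = (9.29% − 5.32%) / (1.83 − 0.72) = 3.5766%
R_f = 5.32% − 0.72 × 3.5766% = 2.7448%
β_Renshaw = ρ·σ_i/σ_m = 0.681 × 26.68 / 16.06 = 1.1313
E(R_Renshaw) = R_f + β × MRP = 2.7448% + 1.1313 × 3.5766% = 6.79%

6.79%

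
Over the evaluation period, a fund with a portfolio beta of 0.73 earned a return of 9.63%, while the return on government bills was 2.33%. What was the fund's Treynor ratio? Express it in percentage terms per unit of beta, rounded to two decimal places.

10.00%

Treynor = (R_P − R_f) / β_P = (9.63% − 2.33%) / 0.7300 = 7.30% / 0.7300 = 10.00%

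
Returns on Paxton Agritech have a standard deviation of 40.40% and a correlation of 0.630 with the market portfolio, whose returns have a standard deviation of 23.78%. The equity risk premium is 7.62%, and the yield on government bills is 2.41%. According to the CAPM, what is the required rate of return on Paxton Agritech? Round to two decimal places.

10.57%

β = ρ × σ_i / σ_m = 0.630 × 40.40% / 23.78% = 1.0703
E(R) = 2.41% + 1.0703 × 7.62% = 10.57%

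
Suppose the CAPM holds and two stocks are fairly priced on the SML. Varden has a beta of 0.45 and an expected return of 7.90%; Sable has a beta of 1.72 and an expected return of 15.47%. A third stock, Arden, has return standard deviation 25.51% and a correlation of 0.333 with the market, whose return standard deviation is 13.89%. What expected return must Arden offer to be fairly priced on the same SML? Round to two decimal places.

MRP = (15.47% − 7.90%) / (1.72 − 0.45) = 5.9606%
R_f = 7.90% − 0.45 × 5.9606% = 5.2177%
β_Arden = ρ·σ_i/σ_m = 0.333 × 25.51 / 13.89 = 0.6116
E(R_Arden) = R_f + β × MRP = 5.2177% + 0.6116 × 5.9606% = 8.86%

8.86%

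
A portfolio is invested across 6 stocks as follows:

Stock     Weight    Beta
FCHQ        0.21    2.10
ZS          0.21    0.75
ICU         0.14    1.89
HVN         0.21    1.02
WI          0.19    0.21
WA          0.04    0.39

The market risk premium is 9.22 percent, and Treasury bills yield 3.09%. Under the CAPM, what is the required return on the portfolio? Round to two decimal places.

13.53%

β_P = Σ w_i β_i = 0.21×2.10 + 0.21×0.75 + 0.14×1.89 + 0.21×1.02 + 0.19×0.21 + 0.04×0.39 = 1.1328
E(R_P) = R_f + β_P × MRP = 3.09% + 1.1328 × 9.22% = 13.53%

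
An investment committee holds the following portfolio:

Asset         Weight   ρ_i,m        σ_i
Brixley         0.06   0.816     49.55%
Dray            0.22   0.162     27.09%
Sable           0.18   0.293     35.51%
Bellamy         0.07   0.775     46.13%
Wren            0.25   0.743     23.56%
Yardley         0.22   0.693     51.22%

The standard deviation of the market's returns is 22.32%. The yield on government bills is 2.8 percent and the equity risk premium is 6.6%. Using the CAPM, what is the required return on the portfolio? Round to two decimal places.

β_Brixley = 0.816 × 49.55% / 22.32% = 1.8115
β_Dray = 0.162 × 27.09% / 22.32% = 0.1966
β_Sable = 0.293 × 35.51% / 22.32% = 0.4661
β_Bellamy = 0.775 × 46.13% / 22.32% = 1.6017
β_Wren = 0.743 × 23.56% / 22.32% = 0.7843
β_Yardley = 0.693 × 51.22% / 22.32% = 1.5903
β_P = Σ w_i β_i = 0.06×1.8115 + 0.22×0.1966 + 0.18×0.4661 + 0.07×1.6017 + 0.25×0.7843 + 0.22×1.5903 = 0.8939
E(R_P) = R_f + β_P × MRP = 2.8% + 0.8939 × 6.6% = 8.70%

8.70%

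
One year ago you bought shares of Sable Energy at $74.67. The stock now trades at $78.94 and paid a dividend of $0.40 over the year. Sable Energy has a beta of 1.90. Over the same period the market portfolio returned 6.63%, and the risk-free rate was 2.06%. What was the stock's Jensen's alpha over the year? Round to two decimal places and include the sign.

-4.49%

Realised HPR = (P1 + D1 − P0) / P0 = (78.94 + 0.40 − 74.67) / 74.67 = 4.67 / 74.67 = 6.2542%
MRP = 6.63% − 2.06% = 4.57%
CAPM required = R_f + β·MRP = 2.06% + 1.90 × 4.57% = 10.7430%
α = realised − required = 6.2542% − 10.7430% = -4.49%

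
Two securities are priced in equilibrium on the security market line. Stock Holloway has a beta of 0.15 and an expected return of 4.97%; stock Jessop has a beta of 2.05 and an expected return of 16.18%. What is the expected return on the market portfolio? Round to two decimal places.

Both satisfy E(R) = R_f + β·MRP, so the slope of the SML is
MRP = (16.18% − 4.97%) / (2.05 − 0.15) = 11.21% / 1.90 = 5.9000%
R_f = E(R_Holloway) − β_Holloway·MRP = 4.97% − 0.15 × 5.9000% = 4.0850%
E(R_m) = R_f + MRP = 4.0850% + 5.9000% = 9.99%

9.99%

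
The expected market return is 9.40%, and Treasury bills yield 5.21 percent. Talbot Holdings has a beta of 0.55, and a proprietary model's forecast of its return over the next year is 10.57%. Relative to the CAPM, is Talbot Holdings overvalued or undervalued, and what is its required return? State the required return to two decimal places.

Undervalued; required return 7.51%

MRP = 9.40% − 5.21% = 4.19%
Required return = R_f + β·MRP = 5.21% + 0.55 × 4.19% = 7.51%
Forecast 10.57% > required 7.51% → the stock plots above the SML → undervalued.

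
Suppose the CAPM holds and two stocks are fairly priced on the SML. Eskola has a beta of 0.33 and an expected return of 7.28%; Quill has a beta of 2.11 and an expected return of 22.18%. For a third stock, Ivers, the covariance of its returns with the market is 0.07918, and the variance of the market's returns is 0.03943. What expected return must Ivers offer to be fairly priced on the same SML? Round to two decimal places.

21.33%

MRP = (22.18% − 7.28%) / (2.11 − 0.33) = 8.3708%
R_f = 7.28% − 0.33 × 8.3708% = 4.5176%
β_Ivers = Cov / Var(R_m) = 0.07918 / 0.03943 = 2.0081
E(R_Ivers) = R_f + β × MRP = 4.5176% + 2.0081 × 8.3708% = 21.33%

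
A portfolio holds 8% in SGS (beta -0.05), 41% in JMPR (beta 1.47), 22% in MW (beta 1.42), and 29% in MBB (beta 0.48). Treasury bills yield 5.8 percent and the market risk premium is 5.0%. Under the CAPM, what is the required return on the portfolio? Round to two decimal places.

11.05%

β_P = Σ w_i β_i = 0.08×-0.05 + 0.41×1.47 + 0.22×1.42 + 0.29×0.48 = 1.0503
E(R_P) = R_f + β_P × MRP = 5.8% + 1.0503 × 5.0% = 11.05%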